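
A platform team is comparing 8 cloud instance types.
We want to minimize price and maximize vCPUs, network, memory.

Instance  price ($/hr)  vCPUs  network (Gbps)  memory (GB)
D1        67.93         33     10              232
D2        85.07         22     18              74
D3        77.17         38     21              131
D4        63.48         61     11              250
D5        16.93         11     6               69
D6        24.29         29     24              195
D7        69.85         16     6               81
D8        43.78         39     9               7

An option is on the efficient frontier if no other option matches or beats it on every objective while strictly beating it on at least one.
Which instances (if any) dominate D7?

D1: price 67.93≤69.85, vCPUs 33≥16, network 10≥6, memory 232≥81 — dominates D7.
D4: price 63.48≤69.85, vCPUs 61≥16, network 11≥6, memory 250≥81 — dominates D7.
D6: price 24.29≤69.85, vCPUs 29≥16, network 24≥6, memory 195≥81 — dominates D7.
Others (D2, D3, D5, D8) are each worse than D7 on at least one objective.

D1, D4, D6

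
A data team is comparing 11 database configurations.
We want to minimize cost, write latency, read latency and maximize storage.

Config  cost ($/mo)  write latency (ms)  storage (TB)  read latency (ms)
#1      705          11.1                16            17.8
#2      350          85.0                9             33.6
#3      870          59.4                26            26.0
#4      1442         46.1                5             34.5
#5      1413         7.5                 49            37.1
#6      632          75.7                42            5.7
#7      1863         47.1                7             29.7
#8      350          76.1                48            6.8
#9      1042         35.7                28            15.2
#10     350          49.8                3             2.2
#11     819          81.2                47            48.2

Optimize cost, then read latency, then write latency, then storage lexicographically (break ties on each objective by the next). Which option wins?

#10

First minimize cost: best is 350, kept {#2, #8, #10}.
Then minimize read latency: best is 2.2, kept {#10}.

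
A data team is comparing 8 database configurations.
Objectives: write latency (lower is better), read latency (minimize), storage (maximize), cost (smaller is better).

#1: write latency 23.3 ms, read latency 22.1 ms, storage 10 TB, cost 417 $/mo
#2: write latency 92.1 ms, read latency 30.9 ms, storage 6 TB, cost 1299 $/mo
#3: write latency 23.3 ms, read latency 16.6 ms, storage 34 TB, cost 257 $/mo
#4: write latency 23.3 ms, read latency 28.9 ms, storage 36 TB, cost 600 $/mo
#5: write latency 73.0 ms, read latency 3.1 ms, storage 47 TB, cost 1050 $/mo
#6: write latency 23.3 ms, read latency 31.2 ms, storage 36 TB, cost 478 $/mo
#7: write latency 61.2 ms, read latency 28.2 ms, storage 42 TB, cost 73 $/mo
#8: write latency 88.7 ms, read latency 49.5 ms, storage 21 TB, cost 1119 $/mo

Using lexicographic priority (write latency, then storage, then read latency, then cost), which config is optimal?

#4

First minimize write latency: best is 23.3, kept {#1, #3, #4, #6}.
Then maximize storage: best is 36, kept {#4, #6}.
Then minimize read latency: best is 28.9, kept {#4}.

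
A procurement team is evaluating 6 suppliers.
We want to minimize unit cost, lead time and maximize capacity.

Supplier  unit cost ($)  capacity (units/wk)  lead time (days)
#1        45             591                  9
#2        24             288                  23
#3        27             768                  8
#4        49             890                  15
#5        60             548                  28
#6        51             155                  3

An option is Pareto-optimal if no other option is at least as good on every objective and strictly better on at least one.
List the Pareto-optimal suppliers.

#1: dominated by #3 (unit cost 27≤45, capacity 768≥591, lead time 8≤9).
#2: not dominated (best unit cost).
#3: not dominated.
#4: not dominated (best capacity).
#5: dominated by #1 (unit cost 45≤60, capacity 591≥548, lead time 9≤28).
#6: not dominated (best lead time).

#2, #3, #4, #6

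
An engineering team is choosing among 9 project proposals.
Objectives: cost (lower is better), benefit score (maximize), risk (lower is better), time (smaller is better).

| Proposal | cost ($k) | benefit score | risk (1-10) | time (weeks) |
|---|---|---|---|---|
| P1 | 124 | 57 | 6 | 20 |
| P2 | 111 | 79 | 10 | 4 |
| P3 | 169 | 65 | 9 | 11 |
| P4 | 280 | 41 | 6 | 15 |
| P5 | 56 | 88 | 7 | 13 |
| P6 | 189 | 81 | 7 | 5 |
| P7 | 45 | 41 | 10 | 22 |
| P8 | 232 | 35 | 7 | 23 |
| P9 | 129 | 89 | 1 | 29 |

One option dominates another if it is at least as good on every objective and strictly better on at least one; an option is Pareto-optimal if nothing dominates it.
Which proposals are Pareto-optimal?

P1, P2, P3, P4, P5, P6, P7, P9

P1: not dominated.
P2: not dominated (best time).
P3: not dominated.
P4: not dominated.
P5: not dominated.
P6: not dominated.
P7: not dominated (best cost).
P8: dominated by P1 (cost 124≤232, benefit score 57≥35, risk 6≤7, time 20≤23).
P9: not dominated (best benefit score).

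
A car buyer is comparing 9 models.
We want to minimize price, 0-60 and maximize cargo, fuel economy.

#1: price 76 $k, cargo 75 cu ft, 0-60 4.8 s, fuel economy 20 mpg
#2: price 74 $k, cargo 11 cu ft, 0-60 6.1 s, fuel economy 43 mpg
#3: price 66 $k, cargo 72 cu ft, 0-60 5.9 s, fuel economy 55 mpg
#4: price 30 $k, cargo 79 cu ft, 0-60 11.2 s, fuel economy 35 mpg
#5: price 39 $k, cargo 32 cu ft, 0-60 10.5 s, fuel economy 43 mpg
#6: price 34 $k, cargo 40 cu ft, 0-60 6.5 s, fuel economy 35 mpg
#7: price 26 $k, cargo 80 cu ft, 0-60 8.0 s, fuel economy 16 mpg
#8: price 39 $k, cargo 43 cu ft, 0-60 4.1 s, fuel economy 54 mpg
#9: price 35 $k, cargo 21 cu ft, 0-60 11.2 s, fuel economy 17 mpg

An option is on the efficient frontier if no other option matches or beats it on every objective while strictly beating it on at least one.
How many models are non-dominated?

6

#1: not dominated.
#2: dominated by #3 (price 66≤74, cargo 72≥11, 0-60 5.9≤6.1, fuel economy 55≥43).
#3: not dominated (best fuel economy).
#4: not dominated.
#5: dominated by #8 (price 39≤39, cargo 43≥32, 0-60 4.1≤10.5, fuel economy 54≥43).
#6: not dominated.
#7: not dominated (best price).
#8: not dominated (best 0-60).
#9: dominated by #4 (price 30≤35, cargo 79≥21, 0-60 11.2≤11.2, fuel economy 35≥17).
Pareto-optimal: #1, #3, #4, #6, #7, #8 → 6.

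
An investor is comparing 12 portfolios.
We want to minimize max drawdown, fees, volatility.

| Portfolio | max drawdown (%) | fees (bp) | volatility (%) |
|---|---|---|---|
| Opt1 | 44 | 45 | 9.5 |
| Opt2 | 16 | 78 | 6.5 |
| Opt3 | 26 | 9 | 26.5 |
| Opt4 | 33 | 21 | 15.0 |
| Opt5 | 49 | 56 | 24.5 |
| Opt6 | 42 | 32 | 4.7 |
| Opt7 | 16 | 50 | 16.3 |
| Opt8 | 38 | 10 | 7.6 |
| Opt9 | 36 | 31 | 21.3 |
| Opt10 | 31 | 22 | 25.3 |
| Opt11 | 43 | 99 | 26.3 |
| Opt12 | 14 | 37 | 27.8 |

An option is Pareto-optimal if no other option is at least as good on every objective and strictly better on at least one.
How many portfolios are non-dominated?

8

Opt1: dominated by Opt6 (max drawdown 42≤44, fees 32≤45, volatility 4.7≤9.5).
Opt2: not dominated.
Opt3: not dominated (best fees).
Opt4: not dominated.
Opt5: dominated by Opt1 (max drawdown 44≤49, fees 45≤56, volatility 9.5≤24.5).
Opt6: not dominated (best volatility).
Opt7: not dominated.
Opt8: not dominated.
Opt9: dominated by Opt4 (max drawdown 33≤36, fees 21≤31, volatility 15.0≤21.3).
Opt10: not dominated.
Opt11: dominated by Opt2 (max drawdown 16≤43, fees 78≤99, volatility 6.5≤26.3).
Opt12: not dominated (best max drawdown).
Pareto-optimal: Opt2, Opt3, Opt4, Opt6, Opt7, Opt8, Opt10, Opt12 → 8.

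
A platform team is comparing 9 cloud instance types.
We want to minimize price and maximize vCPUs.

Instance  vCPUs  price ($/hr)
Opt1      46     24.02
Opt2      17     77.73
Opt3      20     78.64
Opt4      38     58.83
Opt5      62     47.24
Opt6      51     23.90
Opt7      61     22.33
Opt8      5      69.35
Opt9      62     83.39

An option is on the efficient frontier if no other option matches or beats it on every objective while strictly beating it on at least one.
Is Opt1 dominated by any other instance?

Opt6 vs Opt1: vCPUs 51≥46, price 23.90≤24.02 — Opt6 is at least as good on every objective and strictly better on at least one, so Opt6 dominates Opt1.

Yes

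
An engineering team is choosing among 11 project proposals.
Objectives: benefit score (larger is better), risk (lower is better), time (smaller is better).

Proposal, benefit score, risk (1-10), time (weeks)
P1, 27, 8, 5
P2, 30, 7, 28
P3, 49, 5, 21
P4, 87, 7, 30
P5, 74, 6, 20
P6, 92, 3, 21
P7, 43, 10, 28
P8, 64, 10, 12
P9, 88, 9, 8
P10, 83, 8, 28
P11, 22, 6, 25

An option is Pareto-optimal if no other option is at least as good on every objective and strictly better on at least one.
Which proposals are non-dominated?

P1, P5, P6, P9

P1: not dominated (best time).
P2: dominated by P3 (benefit score 49≥30, risk 5≤7, time 21≤28).
P3: dominated by P6 (benefit score 92≥49, risk 3≤5, time 21≤21).
P4: dominated by P6 (benefit score 92≥87, risk 3≤7, time 21≤30).
P5: not dominated.
P6: not dominated (best benefit score).
P7: dominated by P3 (benefit score 49≥43, risk 5≤10, time 21≤28).
P8: dominated by P9 (benefit score 88≥64, risk 9≤10, time 8≤12).
P9: not dominated.
P10: dominated by P6 (benefit score 92≥83, risk 3≤8, time 21≤28).
P11: dominated by P3 (benefit score 49≥22, risk 5≤6, time 21≤25).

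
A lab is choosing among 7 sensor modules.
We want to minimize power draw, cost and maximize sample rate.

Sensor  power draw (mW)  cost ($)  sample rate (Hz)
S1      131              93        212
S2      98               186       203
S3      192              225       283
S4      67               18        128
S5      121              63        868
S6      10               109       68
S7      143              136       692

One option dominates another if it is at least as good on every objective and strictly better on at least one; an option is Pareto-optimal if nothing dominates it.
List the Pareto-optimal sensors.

S1: dominated by S5 (power draw 121≤131, cost 63≤93, sample rate 868≥212).
S2: not dominated.
S3: dominated by S5 (power draw 121≤192, cost 63≤225, sample rate 868≥283).
S4: not dominated (best cost).
S5: not dominated (best sample rate).
S6: not dominated (best power draw).
S7: dominated by S5 (power draw 121≤143, cost 63≤136, sample rate 868≥692).

S2, S4, S5, S6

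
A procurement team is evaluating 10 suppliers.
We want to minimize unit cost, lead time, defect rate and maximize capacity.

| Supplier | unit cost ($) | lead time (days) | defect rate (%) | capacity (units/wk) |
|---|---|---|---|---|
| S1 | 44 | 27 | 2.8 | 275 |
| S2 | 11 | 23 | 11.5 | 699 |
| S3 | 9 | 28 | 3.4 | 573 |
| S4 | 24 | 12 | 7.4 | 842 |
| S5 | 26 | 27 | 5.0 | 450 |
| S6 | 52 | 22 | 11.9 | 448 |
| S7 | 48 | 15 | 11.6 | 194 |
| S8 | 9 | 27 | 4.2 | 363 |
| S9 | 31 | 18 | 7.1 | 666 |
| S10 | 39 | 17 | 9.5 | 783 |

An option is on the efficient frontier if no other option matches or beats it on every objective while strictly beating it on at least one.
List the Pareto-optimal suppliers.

S1, S2, S3, S4, S5, S8, S9

S1: not dominated (best defect rate).
S2: not dominated.
S3: not dominated.
S4: not dominated (best lead time).
S5: not dominated.
S6: dominated by S4 (unit cost 24≤52, lead time 12≤22, defect rate 7.4≤11.9, capacity 842≥448).
S7: dominated by S4 (unit cost 24≤48, lead time 12≤15, defect rate 7.4≤11.6, capacity 842≥194).
S8: not dominated.
S9: not dominated.
S10: dominated by S4 (unit cost 24≤39, lead time 12≤17, defect rate 7.4≤9.5, capacity 842≥783).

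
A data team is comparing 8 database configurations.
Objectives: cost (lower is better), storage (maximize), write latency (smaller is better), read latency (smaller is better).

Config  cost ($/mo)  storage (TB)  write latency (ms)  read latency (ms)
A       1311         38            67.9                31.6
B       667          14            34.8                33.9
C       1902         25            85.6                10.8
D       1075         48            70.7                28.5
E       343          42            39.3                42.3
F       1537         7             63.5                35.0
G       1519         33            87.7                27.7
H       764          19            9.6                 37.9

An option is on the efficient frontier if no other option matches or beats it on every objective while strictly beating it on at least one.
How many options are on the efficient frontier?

7

A: not dominated.
B: not dominated.
C: not dominated (best read latency).
D: not dominated (best storage).
E: not dominated (best cost).
F: dominated by B (cost 667≤1537, storage 14≥7, write latency 34.8≤63.5, read latency 33.9≤35.0).
G: not dominated.
H: not dominated (best write latency).
Pareto-optimal: A, B, C, D, E, G, H → 7.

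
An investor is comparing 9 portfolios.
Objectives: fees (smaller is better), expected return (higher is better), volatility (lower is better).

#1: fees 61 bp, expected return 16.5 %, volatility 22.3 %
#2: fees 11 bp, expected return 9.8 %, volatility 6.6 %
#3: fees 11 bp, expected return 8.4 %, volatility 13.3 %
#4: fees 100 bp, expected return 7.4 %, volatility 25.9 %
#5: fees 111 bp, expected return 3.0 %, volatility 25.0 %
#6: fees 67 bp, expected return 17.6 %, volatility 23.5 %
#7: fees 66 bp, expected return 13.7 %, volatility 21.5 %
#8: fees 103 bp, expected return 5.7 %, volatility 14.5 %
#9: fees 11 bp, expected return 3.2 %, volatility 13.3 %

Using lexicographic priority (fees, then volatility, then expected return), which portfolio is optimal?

First minimize fees: best is 11, kept {#2, #3, #9}.
Then minimize volatility: best is 6.6, kept {#2}.

#2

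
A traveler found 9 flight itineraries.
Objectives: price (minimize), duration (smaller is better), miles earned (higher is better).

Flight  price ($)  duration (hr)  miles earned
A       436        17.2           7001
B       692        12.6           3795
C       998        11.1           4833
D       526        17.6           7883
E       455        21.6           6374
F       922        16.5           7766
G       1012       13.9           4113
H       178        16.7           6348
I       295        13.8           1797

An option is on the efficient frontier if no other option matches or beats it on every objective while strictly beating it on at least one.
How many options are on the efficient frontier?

A: not dominated.
B: not dominated.
C: not dominated (best duration).
D: not dominated (best miles earned).
E: dominated by A (price 436≤455, duration 17.2≤21.6, miles earned 7001≥6374).
F: not dominated.
G: dominated by C (price 998≤1012, duration 11.1≤13.9, miles earned 4833≥4113).
H: not dominated (best price).
I: not dominated.
Pareto-optimal: A, B, C, D, F, H, I → 7.

7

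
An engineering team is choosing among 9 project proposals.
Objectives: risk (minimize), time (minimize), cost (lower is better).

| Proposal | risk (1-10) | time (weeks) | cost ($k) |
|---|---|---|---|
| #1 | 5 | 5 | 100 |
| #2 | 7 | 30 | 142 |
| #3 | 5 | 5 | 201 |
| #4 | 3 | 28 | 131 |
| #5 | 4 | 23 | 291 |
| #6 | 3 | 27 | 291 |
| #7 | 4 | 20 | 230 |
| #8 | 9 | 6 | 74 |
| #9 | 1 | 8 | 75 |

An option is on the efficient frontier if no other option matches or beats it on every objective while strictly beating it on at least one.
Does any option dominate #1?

No

#2: worse on risk (7 vs 5).
#3: worse on cost (201 vs 100).
#4: worse on time (28 vs 5).
#5: worse on time (23 vs 5).
#6: worse on time (27 vs 5).
#7: worse on time (20 vs 5).
#8: worse on risk (9 vs 5).
#9: worse on time (8 vs 5).
No option is at least as good as #1 on every objective and strictly better on one.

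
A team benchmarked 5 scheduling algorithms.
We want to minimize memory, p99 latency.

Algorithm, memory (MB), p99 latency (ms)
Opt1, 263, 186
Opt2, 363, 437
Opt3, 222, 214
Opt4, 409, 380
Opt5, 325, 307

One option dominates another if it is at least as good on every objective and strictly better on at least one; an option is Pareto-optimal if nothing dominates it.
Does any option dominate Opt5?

Opt1 vs Opt5: memory 263≤325, p99 latency 186≤307 — Opt1 is at least as good on every objective and strictly better on at least one, so Opt1 dominates Opt5.

Yes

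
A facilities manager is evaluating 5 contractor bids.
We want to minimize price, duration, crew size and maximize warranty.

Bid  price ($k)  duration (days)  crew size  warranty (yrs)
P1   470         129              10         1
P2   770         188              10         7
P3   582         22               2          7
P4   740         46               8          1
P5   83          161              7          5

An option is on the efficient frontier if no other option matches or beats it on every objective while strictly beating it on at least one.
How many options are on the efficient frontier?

3

P1: not dominated.
P2: dominated by P3 (price 582≤770, duration 22≤188, crew size 2≤10, warranty 7≥7).
P3: not dominated (best duration).
P4: dominated by P3 (price 582≤740, duration 22≤46, crew size 2≤8, warranty 7≥1).
P5: not dominated (best price).
Pareto-optimal: P1, P3, P5 → 3.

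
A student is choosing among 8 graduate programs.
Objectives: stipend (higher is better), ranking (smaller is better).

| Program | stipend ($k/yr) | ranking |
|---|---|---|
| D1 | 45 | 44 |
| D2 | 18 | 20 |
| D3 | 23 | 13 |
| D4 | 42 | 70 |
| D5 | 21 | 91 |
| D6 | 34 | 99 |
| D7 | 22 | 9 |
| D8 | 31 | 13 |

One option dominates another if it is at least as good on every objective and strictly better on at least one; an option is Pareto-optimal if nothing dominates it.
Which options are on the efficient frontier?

D1, D7, D8

D1: not dominated (best stipend).
D2: dominated by D3 (stipend 23≥18, ranking 13≤20).
D3: dominated by D8 (stipend 31≥23, ranking 13≤13).
D4: dominated by D1 (stipend 45≥42, ranking 44≤70).
D5: dominated by D1 (stipend 45≥21, ranking 44≤91).
D6: dominated by D1 (stipend 45≥34, ranking 44≤99).
D7: not dominated (best ranking).
D8: not dominated.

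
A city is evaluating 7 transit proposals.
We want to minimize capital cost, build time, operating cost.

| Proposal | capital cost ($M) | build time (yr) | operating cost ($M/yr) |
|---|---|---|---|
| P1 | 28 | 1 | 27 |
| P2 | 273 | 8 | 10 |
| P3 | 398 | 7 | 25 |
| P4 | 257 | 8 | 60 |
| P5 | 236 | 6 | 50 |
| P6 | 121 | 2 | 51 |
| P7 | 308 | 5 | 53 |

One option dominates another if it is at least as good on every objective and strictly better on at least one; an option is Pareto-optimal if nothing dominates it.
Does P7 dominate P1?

P7 vs P1: P7 is worse on capital cost (308 vs 28), so it does not dominate P1.

No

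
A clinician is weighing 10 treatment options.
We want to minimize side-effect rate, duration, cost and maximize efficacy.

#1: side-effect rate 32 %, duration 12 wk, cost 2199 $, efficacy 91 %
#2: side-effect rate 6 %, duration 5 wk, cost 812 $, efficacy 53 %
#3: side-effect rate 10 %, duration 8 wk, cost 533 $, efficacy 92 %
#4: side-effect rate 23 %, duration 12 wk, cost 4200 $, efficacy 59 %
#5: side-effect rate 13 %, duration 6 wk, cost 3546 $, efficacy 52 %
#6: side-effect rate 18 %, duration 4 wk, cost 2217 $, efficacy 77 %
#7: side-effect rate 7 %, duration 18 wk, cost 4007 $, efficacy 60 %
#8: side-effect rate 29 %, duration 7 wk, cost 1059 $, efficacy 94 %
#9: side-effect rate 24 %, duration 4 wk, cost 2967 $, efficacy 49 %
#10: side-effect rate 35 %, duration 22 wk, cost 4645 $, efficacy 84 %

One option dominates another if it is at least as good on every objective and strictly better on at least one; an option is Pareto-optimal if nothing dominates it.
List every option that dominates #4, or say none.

#3: side-effect rate 10≤23, duration 8≤12, cost 533≤4200, efficacy 92≥59 — dominates #4.
#6: side-effect rate 18≤23, duration 4≤12, cost 2217≤4200, efficacy 77≥59 — dominates #4.
Others (#1, #2, #5, #7, #8, #9, #10) are each worse than #4 on at least one objective.

#3, #6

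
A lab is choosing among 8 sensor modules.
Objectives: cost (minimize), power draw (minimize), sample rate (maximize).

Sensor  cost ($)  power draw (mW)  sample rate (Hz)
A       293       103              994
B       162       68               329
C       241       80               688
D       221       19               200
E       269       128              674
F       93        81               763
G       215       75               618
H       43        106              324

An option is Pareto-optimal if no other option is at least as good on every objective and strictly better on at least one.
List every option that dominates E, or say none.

C: cost 241≤269, power draw 80≤128, sample rate 688≥674 — dominates E.
F: cost 93≤269, power draw 81≤128, sample rate 763≥674 — dominates E.
Others (A, B, D, G, H) are each worse than E on at least one objective.

C, F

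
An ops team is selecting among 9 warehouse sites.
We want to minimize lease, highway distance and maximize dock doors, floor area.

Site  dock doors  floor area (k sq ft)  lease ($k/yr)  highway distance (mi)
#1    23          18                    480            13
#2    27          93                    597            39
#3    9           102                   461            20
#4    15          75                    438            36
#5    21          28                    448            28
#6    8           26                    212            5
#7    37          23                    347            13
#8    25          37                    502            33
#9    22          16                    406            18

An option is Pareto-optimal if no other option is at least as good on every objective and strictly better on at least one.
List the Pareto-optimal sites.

#2, #3, #4, #5, #6, #7, #8

#1: dominated by #7 (dock doors 37≥23, floor area 23≥18, lease 347≤480, highway distance 13≤13).
#2: not dominated.
#3: not dominated (best floor area).
#4: not dominated.
#5: not dominated.
#6: not dominated (best lease).
#7: not dominated (best dock doors).
#8: not dominated.
#9: dominated by #7 (dock doors 37≥22, floor area 23≥16, lease 347≤406, highway distance 13≤18).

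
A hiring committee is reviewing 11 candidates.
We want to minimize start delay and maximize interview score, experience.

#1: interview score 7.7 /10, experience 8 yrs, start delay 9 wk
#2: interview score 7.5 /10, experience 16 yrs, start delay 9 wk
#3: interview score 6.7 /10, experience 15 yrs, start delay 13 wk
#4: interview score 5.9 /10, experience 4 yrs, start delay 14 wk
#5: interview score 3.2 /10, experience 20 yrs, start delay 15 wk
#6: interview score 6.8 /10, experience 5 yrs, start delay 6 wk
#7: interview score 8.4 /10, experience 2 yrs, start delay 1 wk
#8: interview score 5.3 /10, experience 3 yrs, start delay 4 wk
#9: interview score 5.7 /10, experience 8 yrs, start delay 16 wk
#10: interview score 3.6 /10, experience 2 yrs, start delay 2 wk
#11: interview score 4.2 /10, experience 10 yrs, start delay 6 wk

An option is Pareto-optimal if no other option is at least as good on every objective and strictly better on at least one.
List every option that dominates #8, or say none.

none

#1: worse on start delay (9 vs 4).
#2: worse on start delay (9 vs 4).
#3: worse on start delay (13 vs 4).
#4: worse on start delay (14 vs 4).
#5: worse on interview score (3.2 vs 5.3).
#6: worse on start delay (6 vs 4).
#7: worse on experience (2 vs 3).
#9: worse on start delay (16 vs 4).
#10: worse on interview score (3.6 vs 5.3).
#11: worse on interview score (4.2 vs 5.3).
No option dominates #8.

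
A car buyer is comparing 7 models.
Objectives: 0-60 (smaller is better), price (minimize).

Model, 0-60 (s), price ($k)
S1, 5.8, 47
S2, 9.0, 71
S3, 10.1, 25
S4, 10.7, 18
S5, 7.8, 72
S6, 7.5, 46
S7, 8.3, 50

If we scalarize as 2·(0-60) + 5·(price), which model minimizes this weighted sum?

S4

S1: 2·5.8 + 5·47 = 246.6
S2: 2·9.0 + 5·71 = 373.0
S3: 2·10.1 + 5·25 = 145.2
S4: 2·10.7 + 5·18 = 111.4
S5: 2·7.8 + 5·72 = 375.6
S6: 2·7.5 + 5·46 = 245.0
S7: 2·8.3 + 5·50 = 266.6
Lowest: S4 at 111.4.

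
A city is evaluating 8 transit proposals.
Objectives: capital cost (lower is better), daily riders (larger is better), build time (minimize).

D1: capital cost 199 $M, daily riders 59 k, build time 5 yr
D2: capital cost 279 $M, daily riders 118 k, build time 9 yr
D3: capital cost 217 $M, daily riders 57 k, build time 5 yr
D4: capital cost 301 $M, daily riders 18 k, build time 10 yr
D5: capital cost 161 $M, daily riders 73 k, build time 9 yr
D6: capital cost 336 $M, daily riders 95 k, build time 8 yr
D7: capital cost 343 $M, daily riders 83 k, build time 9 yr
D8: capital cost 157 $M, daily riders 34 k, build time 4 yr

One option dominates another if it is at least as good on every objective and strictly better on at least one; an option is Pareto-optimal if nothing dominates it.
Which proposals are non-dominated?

D1, D2, D5, D6, D8

D1: not dominated.
D2: not dominated (best daily riders).
D3: dominated by D1 (capital cost 199≤217, daily riders 59≥57, build time 5≤5).
D4: dominated by D1 (capital cost 199≤301, daily riders 59≥18, build time 5≤10).
D5: not dominated.
D6: not dominated.
D7: dominated by D2 (capital cost 279≤343, daily riders 118≥83, build time 9≤9).
D8: not dominated (best capital cost).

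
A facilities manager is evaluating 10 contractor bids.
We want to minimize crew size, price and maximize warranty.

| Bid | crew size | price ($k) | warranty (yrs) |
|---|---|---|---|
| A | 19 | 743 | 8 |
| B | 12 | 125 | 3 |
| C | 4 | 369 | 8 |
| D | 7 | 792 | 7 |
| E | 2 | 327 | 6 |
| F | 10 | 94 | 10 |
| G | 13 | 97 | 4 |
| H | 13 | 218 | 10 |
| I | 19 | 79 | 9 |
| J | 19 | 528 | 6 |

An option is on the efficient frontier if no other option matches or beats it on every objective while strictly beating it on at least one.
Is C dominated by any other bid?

No

A: worse on crew size (19 vs 4).
B: worse on crew size (12 vs 4).
D: worse on crew size (7 vs 4).
E: worse on warranty (6 vs 8).
F: worse on crew size (10 vs 4).
G: worse on crew size (13 vs 4).
H: worse on crew size (13 vs 4).
I: worse on crew size (19 vs 4).
J: worse on crew size (19 vs 4).
No option is at least as good as C on every objective and strictly better on one.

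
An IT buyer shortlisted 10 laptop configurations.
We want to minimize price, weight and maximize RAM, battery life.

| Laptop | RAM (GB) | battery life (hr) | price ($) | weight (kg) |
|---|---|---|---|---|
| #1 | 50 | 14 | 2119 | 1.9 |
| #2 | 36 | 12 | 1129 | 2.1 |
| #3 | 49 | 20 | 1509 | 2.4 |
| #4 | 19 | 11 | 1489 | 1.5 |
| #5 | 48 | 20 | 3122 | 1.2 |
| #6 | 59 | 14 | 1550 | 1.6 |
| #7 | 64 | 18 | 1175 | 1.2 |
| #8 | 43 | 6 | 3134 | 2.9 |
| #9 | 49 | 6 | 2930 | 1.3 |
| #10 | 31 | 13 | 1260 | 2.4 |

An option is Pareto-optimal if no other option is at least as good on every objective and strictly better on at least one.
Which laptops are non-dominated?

#2, #3, #5, #7

#1: dominated by #6 (RAM 59≥50, battery life 14≥14, price 1550≤2119, weight 1.6≤1.9).
#2: not dominated (best price).
#3: not dominated.
#4: dominated by #7 (RAM 64≥19, battery life 18≥11, price 1175≤1489, weight 1.2≤1.5).
#5: not dominated.
#6: dominated by #7 (RAM 64≥59, battery life 18≥14, price 1175≤1550, weight 1.2≤1.6).
#7: not dominated (best RAM).
#8: dominated by #1 (RAM 50≥43, battery life 14≥6, price 2119≤3134, weight 1.9≤2.9).
#9: dominated by #7 (RAM 64≥49, battery life 18≥6, price 1175≤2930, weight 1.2≤1.3).
#10: dominated by #7 (RAM 64≥31, battery life 18≥13, price 1175≤1260, weight 1.2≤2.4).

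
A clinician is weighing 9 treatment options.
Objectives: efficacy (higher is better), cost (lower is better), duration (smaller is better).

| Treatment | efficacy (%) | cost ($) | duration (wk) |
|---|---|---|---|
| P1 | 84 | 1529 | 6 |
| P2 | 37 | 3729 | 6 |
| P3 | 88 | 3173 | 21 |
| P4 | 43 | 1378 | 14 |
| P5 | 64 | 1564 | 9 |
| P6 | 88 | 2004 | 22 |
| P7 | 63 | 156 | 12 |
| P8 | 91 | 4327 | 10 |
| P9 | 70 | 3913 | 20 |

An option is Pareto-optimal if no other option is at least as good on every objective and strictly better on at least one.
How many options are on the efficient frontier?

5

P1: not dominated.
P2: dominated by P1 (efficacy 84≥37, cost 1529≤3729, duration 6≤6).
P3: not dominated.
P4: dominated by P7 (efficacy 63≥43, cost 156≤1378, duration 12≤14).
P5: dominated by P1 (efficacy 84≥64, cost 1529≤1564, duration 6≤9).
P6: not dominated.
P7: not dominated (best cost).
P8: not dominated (best efficacy).
P9: dominated by P1 (efficacy 84≥70, cost 1529≤3913, duration 6≤20).
Pareto-optimal: P1, P3, P6, P7, P8 → 5.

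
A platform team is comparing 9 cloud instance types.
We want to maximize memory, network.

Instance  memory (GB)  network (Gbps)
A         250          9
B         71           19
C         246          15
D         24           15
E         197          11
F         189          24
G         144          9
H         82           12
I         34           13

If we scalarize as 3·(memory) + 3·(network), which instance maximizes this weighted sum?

A: 3·250 + 3·9 = 777
B: 3·71 + 3·19 = 270
C: 3·246 + 3·15 = 783
D: 3·24 + 3·15 = 117
E: 3·197 + 3·11 = 624
F: 3·189 + 3·24 = 639
G: 3·144 + 3·9 = 459
H: 3·82 + 3·12 = 282
I: 3·34 + 3·13 = 141
Highest: C at 783.

C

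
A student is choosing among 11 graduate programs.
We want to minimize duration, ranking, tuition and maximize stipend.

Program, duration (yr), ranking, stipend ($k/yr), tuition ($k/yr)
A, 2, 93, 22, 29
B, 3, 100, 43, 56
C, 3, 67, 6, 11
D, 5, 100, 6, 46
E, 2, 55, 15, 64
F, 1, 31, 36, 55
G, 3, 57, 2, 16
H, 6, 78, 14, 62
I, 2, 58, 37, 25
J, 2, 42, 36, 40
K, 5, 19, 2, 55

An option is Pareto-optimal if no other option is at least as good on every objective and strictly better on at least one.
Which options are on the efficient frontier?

B, C, F, G, I, J, K

A: dominated by I (duration 2≤2, ranking 58≤93, stipend 37≥22, tuition 25≤29).
B: not dominated (best stipend).
C: not dominated (best tuition).
D: dominated by A (duration 2≤5, ranking 93≤100, stipend 22≥6, tuition 29≤46).
E: dominated by F (duration 1≤2, ranking 31≤55, stipend 36≥15, tuition 55≤64).
F: not dominated (best duration).
G: not dominated.
H: dominated by F (duration 1≤6, ranking 31≤78, stipend 36≥14, tuition 55≤62).
I: not dominated.
J: not dominated.
K: not dominated (best ranking).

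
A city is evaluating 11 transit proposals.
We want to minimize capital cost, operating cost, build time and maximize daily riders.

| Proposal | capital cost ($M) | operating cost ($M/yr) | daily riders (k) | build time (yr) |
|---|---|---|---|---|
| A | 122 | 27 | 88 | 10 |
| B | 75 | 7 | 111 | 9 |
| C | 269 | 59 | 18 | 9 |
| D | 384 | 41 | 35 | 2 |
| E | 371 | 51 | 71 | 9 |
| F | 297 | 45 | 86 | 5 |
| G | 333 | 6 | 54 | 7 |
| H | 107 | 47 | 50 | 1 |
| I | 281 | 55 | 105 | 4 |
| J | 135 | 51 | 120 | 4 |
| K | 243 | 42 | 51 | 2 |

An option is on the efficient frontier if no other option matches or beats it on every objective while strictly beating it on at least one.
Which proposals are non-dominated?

B, D, F, G, H, J, K

A: dominated by B (capital cost 75≤122, operating cost 7≤27, daily riders 111≥88, build time 9≤10).
B: not dominated (best capital cost).
C: dominated by B (capital cost 75≤269, operating cost 7≤59, daily riders 111≥18, build time 9≤9).
D: not dominated.
E: dominated by B (capital cost 75≤371, operating cost 7≤51, daily riders 111≥71, build time 9≤9).
F: not dominated.
G: not dominated (best operating cost).
H: not dominated (best build time).
I: dominated by J (capital cost 135≤281, operating cost 51≤55, daily riders 120≥105, build time 4≤4).
J: not dominated (best daily riders).
K: not dominated.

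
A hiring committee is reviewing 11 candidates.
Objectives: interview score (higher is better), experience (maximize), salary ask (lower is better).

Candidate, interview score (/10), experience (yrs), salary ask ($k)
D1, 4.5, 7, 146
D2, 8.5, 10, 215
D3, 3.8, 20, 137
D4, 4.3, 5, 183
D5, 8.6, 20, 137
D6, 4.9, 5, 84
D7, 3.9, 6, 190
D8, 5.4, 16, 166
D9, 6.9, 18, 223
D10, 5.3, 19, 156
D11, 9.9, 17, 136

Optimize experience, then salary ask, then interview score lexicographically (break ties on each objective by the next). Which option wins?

D5

First maximize experience: best is 20, kept {D3, D5}.
Then minimize salary ask: best is 137, kept {D3, D5}.
Then maximize interview score: best is 8.6, kept {D5}.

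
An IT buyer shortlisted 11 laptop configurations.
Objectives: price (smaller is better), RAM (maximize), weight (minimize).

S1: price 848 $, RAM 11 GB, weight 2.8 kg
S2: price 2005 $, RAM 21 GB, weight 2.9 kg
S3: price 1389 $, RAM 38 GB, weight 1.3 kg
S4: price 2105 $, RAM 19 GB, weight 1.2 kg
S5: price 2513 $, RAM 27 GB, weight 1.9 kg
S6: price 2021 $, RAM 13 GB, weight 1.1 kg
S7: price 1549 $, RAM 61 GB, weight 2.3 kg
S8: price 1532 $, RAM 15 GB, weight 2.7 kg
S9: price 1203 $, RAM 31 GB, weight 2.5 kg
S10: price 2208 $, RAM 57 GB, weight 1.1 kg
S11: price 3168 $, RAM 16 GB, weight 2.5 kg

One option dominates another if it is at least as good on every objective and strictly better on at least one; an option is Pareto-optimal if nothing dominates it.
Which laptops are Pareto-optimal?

S1, S3, S4, S6, S7, S9, S10

S1: not dominated (best price).
S2: dominated by S3 (price 1389≤2005, RAM 38≥21, weight 1.3≤2.9).
S3: not dominated.
S4: not dominated.
S5: dominated by S3 (price 1389≤2513, RAM 38≥27, weight 1.3≤1.9).
S6: not dominated.
S7: not dominated (best RAM).
S8: dominated by S3 (price 1389≤1532, RAM 38≥15, weight 1.3≤2.7).
S9: not dominated.
S10: not dominated.
S11: dominated by S3 (price 1389≤3168, RAM 38≥16, weight 1.3≤2.5).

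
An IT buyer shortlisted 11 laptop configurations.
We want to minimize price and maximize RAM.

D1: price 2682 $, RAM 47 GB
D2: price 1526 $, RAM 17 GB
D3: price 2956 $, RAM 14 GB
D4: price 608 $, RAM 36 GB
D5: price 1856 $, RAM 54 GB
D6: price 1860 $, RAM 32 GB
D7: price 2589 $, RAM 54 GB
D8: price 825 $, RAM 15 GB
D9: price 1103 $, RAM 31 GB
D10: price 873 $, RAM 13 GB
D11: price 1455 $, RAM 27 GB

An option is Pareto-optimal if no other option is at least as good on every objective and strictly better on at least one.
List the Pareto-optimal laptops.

D4, D5

D1: dominated by D5 (price 1856≤2682, RAM 54≥47).
D2: dominated by D4 (price 608≤1526, RAM 36≥17).
D3: dominated by D1 (price 2682≤2956, RAM 47≥14).
D4: not dominated (best price).
D5: not dominated.
D6: dominated by D4 (price 608≤1860, RAM 36≥32).
D7: dominated by D5 (price 1856≤2589, RAM 54≥54).
D8: dominated by D4 (price 608≤825, RAM 36≥15).
D9: dominated by D4 (price 608≤1103, RAM 36≥31).
D10: dominated by D4 (price 608≤873, RAM 36≥13).
D11: dominated by D4 (price 608≤1455, RAM 36≥27).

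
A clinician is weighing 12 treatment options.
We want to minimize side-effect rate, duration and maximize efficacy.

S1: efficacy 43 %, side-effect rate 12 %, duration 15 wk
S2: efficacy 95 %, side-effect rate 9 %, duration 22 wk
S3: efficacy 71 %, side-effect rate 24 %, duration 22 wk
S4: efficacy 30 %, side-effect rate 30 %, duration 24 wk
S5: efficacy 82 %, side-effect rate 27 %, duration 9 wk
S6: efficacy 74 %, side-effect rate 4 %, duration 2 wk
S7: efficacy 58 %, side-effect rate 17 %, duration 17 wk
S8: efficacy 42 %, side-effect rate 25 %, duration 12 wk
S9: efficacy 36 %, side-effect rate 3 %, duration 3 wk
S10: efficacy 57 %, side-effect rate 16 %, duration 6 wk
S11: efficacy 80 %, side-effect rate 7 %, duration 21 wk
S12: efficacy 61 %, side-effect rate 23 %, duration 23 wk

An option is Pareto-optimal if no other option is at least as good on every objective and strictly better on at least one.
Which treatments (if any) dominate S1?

S6: efficacy 74≥43, side-effect rate 4≤12, duration 2≤15 — dominates S1.
Others (S2, S3, S4, S5, S7, S8, S9, S10, S11, S12) are each worse than S1 on at least one objective.

S6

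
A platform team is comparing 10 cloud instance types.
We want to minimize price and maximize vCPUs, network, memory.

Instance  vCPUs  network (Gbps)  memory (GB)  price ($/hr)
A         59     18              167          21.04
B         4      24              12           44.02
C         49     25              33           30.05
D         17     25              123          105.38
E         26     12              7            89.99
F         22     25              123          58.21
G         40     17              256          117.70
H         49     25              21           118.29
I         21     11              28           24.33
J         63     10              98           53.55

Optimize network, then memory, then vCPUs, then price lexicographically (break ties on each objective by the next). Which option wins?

First maximize network: best is 25, kept {C, D, F, H}.
Then maximize memory: best is 123, kept {D, F}.
Then maximize vCPUs: best is 22, kept {F}.

F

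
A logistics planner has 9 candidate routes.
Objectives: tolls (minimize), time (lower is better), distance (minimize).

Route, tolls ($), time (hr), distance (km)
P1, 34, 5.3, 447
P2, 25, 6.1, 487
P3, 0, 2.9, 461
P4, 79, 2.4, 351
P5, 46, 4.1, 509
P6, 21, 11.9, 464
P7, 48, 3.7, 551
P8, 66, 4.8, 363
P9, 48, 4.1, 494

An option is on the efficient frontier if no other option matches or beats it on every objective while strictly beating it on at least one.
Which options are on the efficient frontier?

P1, P3, P4, P8

P1: not dominated.
P2: dominated by P3 (tolls 0≤25, time 2.9≤6.1, distance 461≤487).
P3: not dominated (best tolls).
P4: not dominated (best time).
P5: dominated by P3 (tolls 0≤46, time 2.9≤4.1, distance 461≤509).
P6: dominated by P3 (tolls 0≤21, time 2.9≤11.9, distance 461≤464).
P7: dominated by P3 (tolls 0≤48, time 2.9≤3.7, distance 461≤551).
P8: not dominated.
P9: dominated by P3 (tolls 0≤48, time 2.9≤4.1, distance 461≤494).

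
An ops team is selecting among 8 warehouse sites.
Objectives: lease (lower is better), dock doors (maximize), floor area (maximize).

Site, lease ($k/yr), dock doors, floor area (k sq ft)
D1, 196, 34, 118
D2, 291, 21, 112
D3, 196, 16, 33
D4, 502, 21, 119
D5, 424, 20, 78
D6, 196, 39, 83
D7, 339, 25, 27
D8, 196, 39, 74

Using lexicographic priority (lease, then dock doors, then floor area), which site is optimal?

First minimize lease: best is 196, kept {D1, D3, D6, D8}.
Then maximize dock doors: best is 39, kept {D6, D8}.
Then maximize floor area: best is 83, kept {D6}.

D6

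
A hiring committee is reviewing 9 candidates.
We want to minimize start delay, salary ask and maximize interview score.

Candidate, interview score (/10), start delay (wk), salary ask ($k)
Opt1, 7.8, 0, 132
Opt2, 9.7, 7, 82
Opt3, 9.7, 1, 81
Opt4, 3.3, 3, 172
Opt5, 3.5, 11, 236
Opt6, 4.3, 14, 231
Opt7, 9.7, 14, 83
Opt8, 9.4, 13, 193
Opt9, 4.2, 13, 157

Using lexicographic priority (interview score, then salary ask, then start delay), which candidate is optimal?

First maximize interview score: best is 9.7, kept {Opt2, Opt3, Opt7}.
Then minimize salary ask: best is 81, kept {Opt3}.

Opt3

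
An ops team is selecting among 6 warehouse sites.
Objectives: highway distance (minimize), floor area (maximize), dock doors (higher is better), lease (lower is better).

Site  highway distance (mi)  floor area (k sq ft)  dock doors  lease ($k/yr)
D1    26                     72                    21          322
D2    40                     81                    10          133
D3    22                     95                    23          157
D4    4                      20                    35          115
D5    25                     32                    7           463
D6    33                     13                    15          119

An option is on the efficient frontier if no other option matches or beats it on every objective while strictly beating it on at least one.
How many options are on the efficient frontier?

D1: dominated by D3 (highway distance 22≤26, floor area 95≥72, dock doors 23≥21, lease 157≤322).
D2: not dominated.
D3: not dominated (best floor area).
D4: not dominated (best highway distance).
D5: dominated by D3 (highway distance 22≤25, floor area 95≥32, dock doors 23≥7, lease 157≤463).
D6: dominated by D4 (highway distance 4≤33, floor area 20≥13, dock doors 35≥15, lease 115≤119).
Pareto-optimal: D2, D3, D4 → 3.

3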